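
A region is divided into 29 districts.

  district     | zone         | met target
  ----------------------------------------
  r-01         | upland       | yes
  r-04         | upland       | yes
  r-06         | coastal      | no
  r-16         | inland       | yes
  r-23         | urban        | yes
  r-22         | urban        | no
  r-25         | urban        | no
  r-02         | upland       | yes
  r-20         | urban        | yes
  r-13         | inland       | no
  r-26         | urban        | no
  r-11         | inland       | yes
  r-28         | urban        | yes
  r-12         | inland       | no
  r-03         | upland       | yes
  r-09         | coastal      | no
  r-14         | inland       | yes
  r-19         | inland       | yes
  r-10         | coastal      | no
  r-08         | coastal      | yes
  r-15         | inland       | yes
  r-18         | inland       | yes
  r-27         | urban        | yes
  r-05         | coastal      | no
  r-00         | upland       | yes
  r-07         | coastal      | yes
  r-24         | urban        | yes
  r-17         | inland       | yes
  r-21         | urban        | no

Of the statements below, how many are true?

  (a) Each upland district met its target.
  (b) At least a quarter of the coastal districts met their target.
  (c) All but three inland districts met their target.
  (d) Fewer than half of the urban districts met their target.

2

(a) upland: |A| = 5, |A ∩ B| = 5; needs A ⊆ B, i.e. every element of A is in B (|A ∖ B| = 0) — true.
(b) coastal: |A| = 6, |A ∩ B| = 2; needs |A ∩ B| / |A| ≥ 1/4 — true.
(c) inland: |A| = 9, |A ∩ B| = 7; needs |A ∖ B| = 3 — false.
(d) urban: |A| = 9, |A ∩ B| = 5; needs |A ∩ B| < |A ∖ B| — false.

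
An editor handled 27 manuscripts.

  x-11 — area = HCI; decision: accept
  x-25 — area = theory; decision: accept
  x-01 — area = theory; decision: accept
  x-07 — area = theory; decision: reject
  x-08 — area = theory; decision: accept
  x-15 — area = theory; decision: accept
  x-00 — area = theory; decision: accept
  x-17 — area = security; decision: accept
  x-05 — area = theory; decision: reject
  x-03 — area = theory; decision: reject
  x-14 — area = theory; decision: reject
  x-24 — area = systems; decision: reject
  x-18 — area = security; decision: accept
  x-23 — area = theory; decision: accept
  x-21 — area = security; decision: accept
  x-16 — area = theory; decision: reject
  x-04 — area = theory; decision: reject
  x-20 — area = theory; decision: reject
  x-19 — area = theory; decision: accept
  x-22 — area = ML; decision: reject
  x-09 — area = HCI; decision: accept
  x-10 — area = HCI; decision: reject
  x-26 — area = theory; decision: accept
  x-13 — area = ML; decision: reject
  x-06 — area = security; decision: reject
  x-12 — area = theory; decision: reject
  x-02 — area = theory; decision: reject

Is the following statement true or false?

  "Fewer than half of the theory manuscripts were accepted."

True

'Fewer than half of the theory manuscripts were accepted' holds iff |A ∩ B| < |A ∖ B|.
|A| = 17, |A ∩ B| = 8, |A ∖ B| = 9.
8 < 9, so the statement is true.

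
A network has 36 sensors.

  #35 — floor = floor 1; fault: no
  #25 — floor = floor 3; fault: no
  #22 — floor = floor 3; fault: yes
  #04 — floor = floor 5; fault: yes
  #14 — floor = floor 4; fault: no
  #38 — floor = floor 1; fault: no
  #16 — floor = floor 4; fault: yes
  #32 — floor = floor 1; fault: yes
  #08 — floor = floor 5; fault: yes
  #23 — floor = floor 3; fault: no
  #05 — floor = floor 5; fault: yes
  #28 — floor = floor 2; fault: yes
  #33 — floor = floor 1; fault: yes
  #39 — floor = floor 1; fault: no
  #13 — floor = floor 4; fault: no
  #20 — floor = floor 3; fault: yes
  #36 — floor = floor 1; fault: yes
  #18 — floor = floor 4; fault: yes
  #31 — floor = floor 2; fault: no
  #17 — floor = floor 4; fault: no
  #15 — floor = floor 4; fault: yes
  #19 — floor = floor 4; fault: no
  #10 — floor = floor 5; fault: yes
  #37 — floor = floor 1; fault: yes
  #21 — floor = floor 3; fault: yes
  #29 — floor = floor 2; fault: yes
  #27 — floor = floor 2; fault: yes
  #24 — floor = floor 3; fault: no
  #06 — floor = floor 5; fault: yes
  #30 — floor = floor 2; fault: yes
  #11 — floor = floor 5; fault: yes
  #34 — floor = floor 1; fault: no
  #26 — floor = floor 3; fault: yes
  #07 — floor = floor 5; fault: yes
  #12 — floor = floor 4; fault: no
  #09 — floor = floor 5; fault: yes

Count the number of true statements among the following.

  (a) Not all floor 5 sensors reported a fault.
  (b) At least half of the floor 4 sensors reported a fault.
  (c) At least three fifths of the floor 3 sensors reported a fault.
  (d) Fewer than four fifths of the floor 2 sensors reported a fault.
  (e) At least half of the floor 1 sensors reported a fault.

(a) floor 5: |A| = 8, |A ∩ B| = 8; needs A ⊄ B (|A ∖ B| ≥ 1) — false.
(b) floor 4: |A| = 8, |A ∩ B| = 3; needs |A ∩ B| ≥ |A ∖ B| — false.
(c) floor 3: |A| = 7, |A ∩ B| = 4; needs |A ∩ B| / |A| ≥ 3/5 — false.
(d) floor 2: |A| = 5, |A ∩ B| = 4; needs |A ∩ B| / |A| < 4/5 — false.
(e) floor 1: |A| = 8, |A ∩ B| = 4; needs |A ∩ B| ≥ |A ∖ B| — true.

1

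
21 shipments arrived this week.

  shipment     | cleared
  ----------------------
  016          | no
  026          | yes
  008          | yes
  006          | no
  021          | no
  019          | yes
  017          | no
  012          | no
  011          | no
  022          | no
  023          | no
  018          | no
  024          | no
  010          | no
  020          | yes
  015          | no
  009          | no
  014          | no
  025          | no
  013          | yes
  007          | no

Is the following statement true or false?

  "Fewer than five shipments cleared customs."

False

The determiner here denotes the relation: |A ∩ B| < 5.
|A| = 21, |A ∩ B| = 5, |A ∖ B| = 16.
|A ∩ B| = 5, so the statement is false.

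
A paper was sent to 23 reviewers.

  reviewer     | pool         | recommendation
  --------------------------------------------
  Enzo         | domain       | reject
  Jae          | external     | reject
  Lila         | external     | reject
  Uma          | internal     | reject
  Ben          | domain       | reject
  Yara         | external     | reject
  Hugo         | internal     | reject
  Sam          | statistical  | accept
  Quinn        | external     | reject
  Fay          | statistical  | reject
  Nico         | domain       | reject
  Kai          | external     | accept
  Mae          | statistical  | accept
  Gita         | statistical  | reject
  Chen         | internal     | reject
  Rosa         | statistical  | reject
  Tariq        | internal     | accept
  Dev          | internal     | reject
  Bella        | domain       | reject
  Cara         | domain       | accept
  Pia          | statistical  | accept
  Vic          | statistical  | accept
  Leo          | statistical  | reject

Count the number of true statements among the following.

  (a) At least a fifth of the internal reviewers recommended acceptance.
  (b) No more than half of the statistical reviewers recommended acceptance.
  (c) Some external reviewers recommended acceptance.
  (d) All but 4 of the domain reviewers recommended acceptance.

(a) internal: |A| = 5, |A ∩ B| = 1; needs |A ∩ B| / |A| ≥ 1/5 — true.
(b) statistical: |A| = 8, |A ∩ B| = 4; needs |A ∩ B| ≤ |A ∖ B| — true.
(c) external: |A| = 5, |A ∩ B| = 1; needs A ∩ B ≠ ∅ (|A ∩ B| ≥ 1) — true.
(d) domain: |A| = 5, |A ∩ B| = 1; needs |A ∖ B| = 4 — true.

4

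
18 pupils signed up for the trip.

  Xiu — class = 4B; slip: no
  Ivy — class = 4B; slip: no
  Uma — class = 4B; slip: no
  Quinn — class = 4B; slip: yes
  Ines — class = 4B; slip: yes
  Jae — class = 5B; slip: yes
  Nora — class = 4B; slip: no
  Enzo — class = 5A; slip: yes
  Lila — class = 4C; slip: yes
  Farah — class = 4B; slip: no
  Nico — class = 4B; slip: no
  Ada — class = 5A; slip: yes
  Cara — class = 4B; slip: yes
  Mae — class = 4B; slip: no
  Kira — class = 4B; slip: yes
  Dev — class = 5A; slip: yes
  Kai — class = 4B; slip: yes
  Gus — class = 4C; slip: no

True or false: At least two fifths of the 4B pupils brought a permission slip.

Truth condition: |A ∩ B| / |A| ≥ 2/5.
A (the restrictor) = {Xiu, Ivy, Uma, Quinn, Ines, Nora, Farah, Nico, Cara, Mae, Kira, Kai}, |A| = 12.
A ∩ B = {Quinn, Ines, Cara, Kira, Kai}, so |A ∩ B| = 5.
A ∖ B = {Xiu, Ivy, Uma, Nora, Farah, Nico, Mae}, so |A ∖ B| = 7.
|A ∩ B|/|A| = 5/12, so the statement is true.

True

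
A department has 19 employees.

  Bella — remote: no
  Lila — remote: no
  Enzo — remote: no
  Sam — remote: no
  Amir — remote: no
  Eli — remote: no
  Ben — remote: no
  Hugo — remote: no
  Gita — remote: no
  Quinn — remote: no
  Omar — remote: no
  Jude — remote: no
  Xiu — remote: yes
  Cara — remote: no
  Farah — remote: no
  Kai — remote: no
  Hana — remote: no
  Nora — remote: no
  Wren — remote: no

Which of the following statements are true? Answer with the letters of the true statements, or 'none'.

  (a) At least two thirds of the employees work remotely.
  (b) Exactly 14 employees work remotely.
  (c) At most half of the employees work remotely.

|A| = 19, |A ∩ B| = 1, |A ∖ B| = 18.
(a) |A ∩ B| / |A| ≥ 2/3: fails.
(b) |A ∩ B| = 14: fails.
(c) |A ∩ B| ≤ |A ∖ B|: holds.

(c)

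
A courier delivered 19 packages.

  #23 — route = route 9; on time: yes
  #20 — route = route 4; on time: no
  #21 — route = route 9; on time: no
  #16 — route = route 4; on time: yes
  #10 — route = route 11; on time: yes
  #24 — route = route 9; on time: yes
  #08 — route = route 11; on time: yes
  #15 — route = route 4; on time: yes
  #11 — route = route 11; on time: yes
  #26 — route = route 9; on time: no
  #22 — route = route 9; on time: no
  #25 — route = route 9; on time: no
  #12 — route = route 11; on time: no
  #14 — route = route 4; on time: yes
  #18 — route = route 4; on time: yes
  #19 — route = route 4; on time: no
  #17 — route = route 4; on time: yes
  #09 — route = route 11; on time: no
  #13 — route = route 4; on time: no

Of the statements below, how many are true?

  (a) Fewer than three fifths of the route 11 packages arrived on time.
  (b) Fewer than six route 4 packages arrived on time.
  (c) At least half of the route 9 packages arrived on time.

(a) route 11: |A| = 5, |A ∩ B| = 3; needs |A ∩ B| / |A| < 3/5 — false.
(b) route 4: |A| = 8, |A ∩ B| = 5; needs |A ∩ B| < 6 — true.
(c) route 9: |A| = 6, |A ∩ B| = 2; needs |A ∩ B| ≥ |A ∖ B| — false.

1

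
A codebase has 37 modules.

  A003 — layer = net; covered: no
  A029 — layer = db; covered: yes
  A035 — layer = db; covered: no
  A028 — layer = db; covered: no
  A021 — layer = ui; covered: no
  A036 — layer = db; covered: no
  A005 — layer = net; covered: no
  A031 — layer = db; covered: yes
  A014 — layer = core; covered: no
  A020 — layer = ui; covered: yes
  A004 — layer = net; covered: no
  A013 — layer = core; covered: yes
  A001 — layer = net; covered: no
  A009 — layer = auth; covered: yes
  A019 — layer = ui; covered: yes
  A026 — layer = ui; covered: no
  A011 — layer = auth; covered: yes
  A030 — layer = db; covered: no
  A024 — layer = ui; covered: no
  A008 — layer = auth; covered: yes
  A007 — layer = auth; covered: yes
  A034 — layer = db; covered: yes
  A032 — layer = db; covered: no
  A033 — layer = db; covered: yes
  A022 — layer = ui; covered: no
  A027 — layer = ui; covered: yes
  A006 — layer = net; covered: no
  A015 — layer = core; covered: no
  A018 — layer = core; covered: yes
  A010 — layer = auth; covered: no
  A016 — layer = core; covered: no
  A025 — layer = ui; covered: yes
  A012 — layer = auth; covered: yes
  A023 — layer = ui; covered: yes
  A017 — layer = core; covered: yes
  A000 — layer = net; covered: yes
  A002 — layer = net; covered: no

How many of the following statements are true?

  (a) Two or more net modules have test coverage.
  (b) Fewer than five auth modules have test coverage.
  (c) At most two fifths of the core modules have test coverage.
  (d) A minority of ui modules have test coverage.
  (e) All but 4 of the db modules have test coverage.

0

(a) net: |A| = 7, |A ∩ B| = 1; needs |A ∩ B| ≥ 2 — false.
(b) auth: |A| = 6, |A ∩ B| = 5; needs |A ∩ B| < 5 — false.
(c) core: |A| = 6, |A ∩ B| = 3; needs |A ∩ B| / |A| ≤ 2/5 — false.
(d) ui: |A| = 9, |A ∩ B| = 5; needs |A ∩ B| < |A ∖ B| — false.
(e) db: |A| = 9, |A ∩ B| = 4; needs |A ∖ B| = 4 — false.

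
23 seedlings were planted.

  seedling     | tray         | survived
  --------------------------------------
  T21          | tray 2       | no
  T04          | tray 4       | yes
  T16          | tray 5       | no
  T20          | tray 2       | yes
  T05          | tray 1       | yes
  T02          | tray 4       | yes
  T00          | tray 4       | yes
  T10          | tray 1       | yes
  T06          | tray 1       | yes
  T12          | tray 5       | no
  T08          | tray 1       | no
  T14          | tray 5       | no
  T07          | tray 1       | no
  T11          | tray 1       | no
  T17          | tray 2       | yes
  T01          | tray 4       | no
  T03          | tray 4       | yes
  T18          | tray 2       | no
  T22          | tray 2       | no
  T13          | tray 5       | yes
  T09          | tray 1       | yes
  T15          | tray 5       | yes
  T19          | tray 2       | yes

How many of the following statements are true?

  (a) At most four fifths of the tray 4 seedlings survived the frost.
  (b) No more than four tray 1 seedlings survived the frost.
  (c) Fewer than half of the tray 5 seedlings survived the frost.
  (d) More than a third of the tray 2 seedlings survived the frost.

4

(a) tray 4: |A| = 5, |A ∩ B| = 4; needs |A ∩ B| / |A| ≤ 4/5 — true.
(b) tray 1: |A| = 7, |A ∩ B| = 4; needs |A ∩ B| ≤ 4 — true.
(c) tray 5: |A| = 5, |A ∩ B| = 2; needs |A ∩ B| < |A ∖ B| — true.
(d) tray 2: |A| = 6, |A ∩ B| = 3; needs |A ∩ B| / |A| > 1/3 — true.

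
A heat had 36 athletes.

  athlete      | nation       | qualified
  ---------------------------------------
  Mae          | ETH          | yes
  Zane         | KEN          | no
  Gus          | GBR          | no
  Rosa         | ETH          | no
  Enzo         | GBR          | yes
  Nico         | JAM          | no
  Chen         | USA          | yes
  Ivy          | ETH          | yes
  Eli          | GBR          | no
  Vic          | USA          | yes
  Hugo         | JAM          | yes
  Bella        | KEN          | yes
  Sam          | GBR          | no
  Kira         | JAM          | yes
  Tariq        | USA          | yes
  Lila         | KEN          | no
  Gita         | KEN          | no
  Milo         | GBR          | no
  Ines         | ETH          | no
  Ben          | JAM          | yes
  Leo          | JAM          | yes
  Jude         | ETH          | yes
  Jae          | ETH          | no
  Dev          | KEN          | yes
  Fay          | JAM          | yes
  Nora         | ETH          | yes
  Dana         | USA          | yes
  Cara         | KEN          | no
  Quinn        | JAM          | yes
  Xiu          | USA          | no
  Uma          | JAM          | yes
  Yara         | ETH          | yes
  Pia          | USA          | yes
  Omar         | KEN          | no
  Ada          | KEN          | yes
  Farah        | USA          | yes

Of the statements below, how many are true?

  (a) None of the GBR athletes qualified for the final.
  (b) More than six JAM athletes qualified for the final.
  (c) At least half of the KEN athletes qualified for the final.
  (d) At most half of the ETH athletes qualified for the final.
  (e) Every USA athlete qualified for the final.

(a) GBR: |A| = 5, |A ∩ B| = 1; needs A ∩ B = ∅ (|A ∩ B| = 0) — false.
(b) JAM: |A| = 8, |A ∩ B| = 7; needs |A ∩ B| > 6 — true.
(c) KEN: |A| = 8, |A ∩ B| = 3; needs |A ∩ B| ≥ |A ∖ B| — false.
(d) ETH: |A| = 8, |A ∩ B| = 5; needs |A ∩ B| ≤ |A ∖ B| — false.
(e) USA: |A| = 7, |A ∩ B| = 6; needs A ⊆ B, i.e. every element of A is in B (|A ∖ B| = 0) — false.

1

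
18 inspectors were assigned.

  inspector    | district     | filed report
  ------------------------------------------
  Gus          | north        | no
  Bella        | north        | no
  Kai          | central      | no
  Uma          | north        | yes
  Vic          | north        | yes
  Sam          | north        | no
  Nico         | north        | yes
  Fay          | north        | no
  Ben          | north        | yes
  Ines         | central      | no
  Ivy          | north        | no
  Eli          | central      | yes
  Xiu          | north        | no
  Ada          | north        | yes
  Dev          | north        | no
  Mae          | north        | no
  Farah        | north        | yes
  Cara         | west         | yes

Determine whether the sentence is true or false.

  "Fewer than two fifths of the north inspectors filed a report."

Truth condition: |A ∩ B| / |A| < 2/5.
A (the restrictor) = {Gus, Bella, Uma, Vic, Sam, Nico, Fay, Ben, Ivy, Xiu, Ada, Dev, Mae, Farah}, |A| = 14.
A ∩ B = {Uma, Vic, Nico, Ben, Ada, Farah}, so |A ∩ B| = 6.
A ∖ B = {Gus, Bella, Sam, Fay, Ivy, Xiu, Dev, Mae}, so |A ∖ B| = 8.
|A ∩ B|/|A| = 6/14, so the statement is false.

False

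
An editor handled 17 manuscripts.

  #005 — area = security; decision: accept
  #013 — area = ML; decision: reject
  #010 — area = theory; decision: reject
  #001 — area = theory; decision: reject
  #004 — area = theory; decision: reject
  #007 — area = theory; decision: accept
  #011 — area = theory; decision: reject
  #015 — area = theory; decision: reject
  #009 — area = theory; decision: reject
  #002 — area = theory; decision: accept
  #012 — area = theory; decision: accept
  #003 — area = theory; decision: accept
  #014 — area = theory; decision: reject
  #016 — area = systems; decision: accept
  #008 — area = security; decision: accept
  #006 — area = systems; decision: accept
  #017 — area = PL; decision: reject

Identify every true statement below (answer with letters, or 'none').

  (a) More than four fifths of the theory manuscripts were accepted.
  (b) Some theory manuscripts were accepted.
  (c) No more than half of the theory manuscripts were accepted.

|A| = 11, |A ∩ B| = 4, |A ∖ B| = 7.
(a) |A ∩ B| / |A| > 4/5: fails.
(b) A ∩ B ≠ ∅ (|A ∩ B| ≥ 1): holds.
(c) |A ∩ B| ≤ |A ∖ B|: holds.

(b), (c)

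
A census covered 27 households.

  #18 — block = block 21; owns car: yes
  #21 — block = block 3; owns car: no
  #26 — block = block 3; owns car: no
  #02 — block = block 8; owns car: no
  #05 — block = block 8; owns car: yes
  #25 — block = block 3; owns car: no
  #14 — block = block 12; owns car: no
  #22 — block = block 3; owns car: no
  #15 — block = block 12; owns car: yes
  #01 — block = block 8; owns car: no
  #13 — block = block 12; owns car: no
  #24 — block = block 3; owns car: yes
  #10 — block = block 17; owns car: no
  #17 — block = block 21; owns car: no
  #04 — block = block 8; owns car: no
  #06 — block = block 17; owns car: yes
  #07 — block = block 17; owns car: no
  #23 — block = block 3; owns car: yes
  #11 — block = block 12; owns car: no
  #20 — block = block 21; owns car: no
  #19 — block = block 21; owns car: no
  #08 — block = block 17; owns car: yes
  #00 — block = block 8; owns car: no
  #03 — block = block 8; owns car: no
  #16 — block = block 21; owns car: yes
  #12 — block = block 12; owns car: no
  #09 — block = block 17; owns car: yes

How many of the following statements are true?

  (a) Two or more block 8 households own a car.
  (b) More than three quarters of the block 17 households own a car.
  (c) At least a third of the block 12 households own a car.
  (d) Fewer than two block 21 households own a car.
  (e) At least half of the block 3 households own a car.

0

(a) block 8: |A| = 6, |A ∩ B| = 1; needs |A ∩ B| ≥ 2 — false.
(b) block 17: |A| = 5, |A ∩ B| = 3; needs |A ∩ B| / |A| > 3/4 — false.
(c) block 12: |A| = 5, |A ∩ B| = 1; needs |A ∩ B| / |A| ≥ 1/3 — false.
(d) block 21: |A| = 5, |A ∩ B| = 2; needs |A ∩ B| < 2 — false.
(e) block 3: |A| = 6, |A ∩ B| = 2; needs |A ∩ B| ≥ |A ∖ B| — false.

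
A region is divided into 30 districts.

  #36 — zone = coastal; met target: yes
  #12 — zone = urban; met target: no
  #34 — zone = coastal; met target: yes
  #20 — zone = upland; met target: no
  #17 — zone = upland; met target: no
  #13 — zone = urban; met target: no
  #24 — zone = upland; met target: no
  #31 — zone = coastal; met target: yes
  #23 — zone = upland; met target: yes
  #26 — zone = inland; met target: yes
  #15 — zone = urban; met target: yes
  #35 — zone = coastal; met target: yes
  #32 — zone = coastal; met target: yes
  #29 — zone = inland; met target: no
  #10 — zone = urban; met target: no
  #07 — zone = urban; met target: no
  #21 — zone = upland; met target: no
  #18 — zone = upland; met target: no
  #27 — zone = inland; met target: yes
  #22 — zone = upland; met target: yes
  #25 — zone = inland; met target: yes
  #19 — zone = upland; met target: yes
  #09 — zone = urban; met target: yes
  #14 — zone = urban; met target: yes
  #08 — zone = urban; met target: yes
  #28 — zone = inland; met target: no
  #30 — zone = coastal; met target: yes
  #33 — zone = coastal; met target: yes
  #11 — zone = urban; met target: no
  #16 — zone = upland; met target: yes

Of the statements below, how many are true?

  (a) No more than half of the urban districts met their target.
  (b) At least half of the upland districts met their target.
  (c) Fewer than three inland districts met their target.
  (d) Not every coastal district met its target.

(a) urban: |A| = 9, |A ∩ B| = 4; needs |A ∩ B| ≤ |A ∖ B| — true.
(b) upland: |A| = 9, |A ∩ B| = 4; needs |A ∩ B| ≥ |A ∖ B| — false.
(c) inland: |A| = 5, |A ∩ B| = 3; needs |A ∩ B| < 3 — false.
(d) coastal: |A| = 7, |A ∩ B| = 7; needs A ⊄ B (|A ∖ B| ≥ 1) — false.

1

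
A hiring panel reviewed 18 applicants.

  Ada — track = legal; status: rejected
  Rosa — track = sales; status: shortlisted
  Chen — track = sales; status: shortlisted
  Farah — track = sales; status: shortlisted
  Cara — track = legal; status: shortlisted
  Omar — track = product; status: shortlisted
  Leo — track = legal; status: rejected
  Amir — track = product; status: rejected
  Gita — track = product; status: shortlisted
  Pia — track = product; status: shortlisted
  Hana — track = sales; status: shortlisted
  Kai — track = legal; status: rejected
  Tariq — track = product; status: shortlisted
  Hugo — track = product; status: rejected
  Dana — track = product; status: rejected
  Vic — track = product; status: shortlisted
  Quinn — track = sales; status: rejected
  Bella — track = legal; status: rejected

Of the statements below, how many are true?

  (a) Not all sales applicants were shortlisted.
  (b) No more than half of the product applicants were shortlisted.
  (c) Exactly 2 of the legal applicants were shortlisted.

(a) sales: |A| = 5, |A ∩ B| = 4; needs A ⊄ B (|A ∖ B| ≥ 1) — true.
(b) product: |A| = 8, |A ∩ B| = 5; needs |A ∩ B| ≤ |A ∖ B| — false.
(c) legal: |A| = 5, |A ∩ B| = 1; needs |A ∩ B| = 2 — false.

1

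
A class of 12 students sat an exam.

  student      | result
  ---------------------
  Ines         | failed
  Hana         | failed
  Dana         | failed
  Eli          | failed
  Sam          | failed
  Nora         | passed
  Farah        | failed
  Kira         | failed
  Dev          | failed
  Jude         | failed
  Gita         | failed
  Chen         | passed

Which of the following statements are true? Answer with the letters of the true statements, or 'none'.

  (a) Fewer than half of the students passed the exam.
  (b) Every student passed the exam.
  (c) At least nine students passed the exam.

|A| = 12, |A ∩ B| = 2, |A ∖ B| = 10.
(a) |A ∩ B| < |A ∖ B|: holds.
(b) A ⊆ B, i.e. every element of A is in B (|A ∖ B| = 0): fails.
(c) |A ∩ B| ≥ 9: fails.

(a)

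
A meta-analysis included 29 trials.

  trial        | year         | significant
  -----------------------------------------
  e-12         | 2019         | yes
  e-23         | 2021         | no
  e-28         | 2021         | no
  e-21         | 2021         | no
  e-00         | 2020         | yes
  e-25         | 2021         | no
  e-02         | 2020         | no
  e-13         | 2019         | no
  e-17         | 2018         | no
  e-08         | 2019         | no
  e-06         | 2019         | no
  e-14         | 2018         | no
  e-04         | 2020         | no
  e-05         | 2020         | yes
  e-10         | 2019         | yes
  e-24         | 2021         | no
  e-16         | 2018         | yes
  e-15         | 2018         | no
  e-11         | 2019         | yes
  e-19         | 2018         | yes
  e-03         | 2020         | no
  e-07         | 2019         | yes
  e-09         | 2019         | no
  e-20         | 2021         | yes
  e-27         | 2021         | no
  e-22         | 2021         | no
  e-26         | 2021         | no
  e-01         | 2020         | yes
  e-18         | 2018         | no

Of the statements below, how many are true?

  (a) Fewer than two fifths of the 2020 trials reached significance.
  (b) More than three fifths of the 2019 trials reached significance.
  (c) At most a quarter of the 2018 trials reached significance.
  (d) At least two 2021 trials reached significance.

(a) 2020: |A| = 6, |A ∩ B| = 3; needs |A ∩ B| / |A| < 2/5 — false.
(b) 2019: |A| = 8, |A ∩ B| = 4; needs |A ∩ B| / |A| > 3/5 — false.
(c) 2018: |A| = 6, |A ∩ B| = 2; needs |A ∩ B| / |A| ≤ 1/4 — false.
(d) 2021: |A| = 9, |A ∩ B| = 1; needs |A ∩ B| ≥ 2 — false.

0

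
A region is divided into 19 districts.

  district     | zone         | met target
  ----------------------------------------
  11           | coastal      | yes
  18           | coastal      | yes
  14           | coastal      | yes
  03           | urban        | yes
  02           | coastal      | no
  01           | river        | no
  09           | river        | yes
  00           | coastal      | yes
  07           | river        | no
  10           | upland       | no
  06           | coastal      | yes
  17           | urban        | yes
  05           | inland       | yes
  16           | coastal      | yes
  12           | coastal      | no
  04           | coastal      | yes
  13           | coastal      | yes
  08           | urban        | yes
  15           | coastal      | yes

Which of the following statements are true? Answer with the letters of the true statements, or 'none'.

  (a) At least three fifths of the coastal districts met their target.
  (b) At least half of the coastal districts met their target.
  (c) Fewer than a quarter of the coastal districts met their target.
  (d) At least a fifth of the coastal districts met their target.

|A| = 11, |A ∩ B| = 9, |A ∖ B| = 2.
(a) |A ∩ B| / |A| ≥ 3/5: holds.
(b) |A ∩ B| ≥ |A ∖ B|: holds.
(c) |A ∩ B| / |A| < 1/4: fails.
(d) |A ∩ B| / |A| ≥ 1/5: holds.

(a), (b), (d)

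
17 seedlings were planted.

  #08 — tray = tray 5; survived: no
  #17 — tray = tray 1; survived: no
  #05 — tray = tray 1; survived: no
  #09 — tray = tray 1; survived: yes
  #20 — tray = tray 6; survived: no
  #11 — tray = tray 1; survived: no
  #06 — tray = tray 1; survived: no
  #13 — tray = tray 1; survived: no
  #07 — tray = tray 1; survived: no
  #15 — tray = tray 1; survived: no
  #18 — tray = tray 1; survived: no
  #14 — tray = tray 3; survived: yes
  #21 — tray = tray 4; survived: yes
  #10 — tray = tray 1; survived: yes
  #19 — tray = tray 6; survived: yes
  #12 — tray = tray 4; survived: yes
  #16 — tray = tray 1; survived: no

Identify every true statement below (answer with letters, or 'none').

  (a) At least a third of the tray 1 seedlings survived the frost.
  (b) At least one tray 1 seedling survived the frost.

(b)

|A| = 11, |A ∩ B| = 2, |A ∖ B| = 9.
(a) |A ∩ B| / |A| ≥ 1/3: fails.
(b) A ∩ B ≠ ∅ (|A ∩ B| ≥ 1): holds.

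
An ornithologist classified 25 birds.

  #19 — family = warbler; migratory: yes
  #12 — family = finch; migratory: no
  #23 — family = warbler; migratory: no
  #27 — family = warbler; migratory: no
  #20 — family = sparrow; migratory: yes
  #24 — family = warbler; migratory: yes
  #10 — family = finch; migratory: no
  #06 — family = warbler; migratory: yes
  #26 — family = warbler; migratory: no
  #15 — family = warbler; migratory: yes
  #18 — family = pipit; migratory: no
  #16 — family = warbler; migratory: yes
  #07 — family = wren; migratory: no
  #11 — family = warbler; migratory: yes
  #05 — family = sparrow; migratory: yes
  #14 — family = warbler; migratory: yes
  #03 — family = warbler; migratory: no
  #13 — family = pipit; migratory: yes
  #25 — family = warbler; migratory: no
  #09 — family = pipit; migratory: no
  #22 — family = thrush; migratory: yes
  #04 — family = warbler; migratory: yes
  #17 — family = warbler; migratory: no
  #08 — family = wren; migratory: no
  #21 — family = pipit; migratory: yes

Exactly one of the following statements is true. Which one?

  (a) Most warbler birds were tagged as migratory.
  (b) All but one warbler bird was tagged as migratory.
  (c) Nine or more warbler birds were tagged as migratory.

|A| = 14, |A ∩ B| = 8, |A ∖ B| = 6.
(a) requires |A ∩ B| > |A ∖ B|: true.
(b) requires |A ∖ B| = 1: false.
(c) requires |A ∩ B| ≥ 9: false.

(a)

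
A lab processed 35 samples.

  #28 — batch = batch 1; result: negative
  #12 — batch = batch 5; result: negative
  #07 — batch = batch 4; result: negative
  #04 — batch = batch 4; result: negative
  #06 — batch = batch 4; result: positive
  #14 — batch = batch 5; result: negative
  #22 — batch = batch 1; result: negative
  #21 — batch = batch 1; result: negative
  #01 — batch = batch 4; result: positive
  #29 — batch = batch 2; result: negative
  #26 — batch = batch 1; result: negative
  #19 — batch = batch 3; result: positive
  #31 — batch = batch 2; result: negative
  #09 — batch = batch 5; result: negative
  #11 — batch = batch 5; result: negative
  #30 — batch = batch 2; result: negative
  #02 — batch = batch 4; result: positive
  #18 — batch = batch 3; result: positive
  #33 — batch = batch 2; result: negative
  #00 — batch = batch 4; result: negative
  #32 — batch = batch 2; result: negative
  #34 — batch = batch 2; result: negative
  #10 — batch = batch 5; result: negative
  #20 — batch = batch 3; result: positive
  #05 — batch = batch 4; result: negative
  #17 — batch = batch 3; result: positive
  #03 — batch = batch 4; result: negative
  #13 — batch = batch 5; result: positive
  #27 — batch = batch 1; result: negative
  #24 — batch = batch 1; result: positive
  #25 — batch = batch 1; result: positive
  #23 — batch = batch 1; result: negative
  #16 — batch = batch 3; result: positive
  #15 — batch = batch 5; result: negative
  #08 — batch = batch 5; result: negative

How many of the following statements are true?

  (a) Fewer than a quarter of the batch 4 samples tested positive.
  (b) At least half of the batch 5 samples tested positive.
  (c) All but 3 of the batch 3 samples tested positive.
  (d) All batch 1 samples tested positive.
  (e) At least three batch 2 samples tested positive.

(a) batch 4: |A| = 8, |A ∩ B| = 3; needs |A ∩ B| / |A| < 1/4 — false.
(b) batch 5: |A| = 8, |A ∩ B| = 1; needs |A ∩ B| ≥ |A ∖ B| — false.
(c) batch 3: |A| = 5, |A ∩ B| = 5; needs |A ∖ B| = 3 — false.
(d) batch 1: |A| = 8, |A ∩ B| = 2; needs A ⊆ B, i.e. every element of A is in B (|A ∖ B| = 0) — false.
(e) batch 2: |A| = 6, |A ∩ B| = 0; needs |A ∩ B| ≥ 3 — false.

0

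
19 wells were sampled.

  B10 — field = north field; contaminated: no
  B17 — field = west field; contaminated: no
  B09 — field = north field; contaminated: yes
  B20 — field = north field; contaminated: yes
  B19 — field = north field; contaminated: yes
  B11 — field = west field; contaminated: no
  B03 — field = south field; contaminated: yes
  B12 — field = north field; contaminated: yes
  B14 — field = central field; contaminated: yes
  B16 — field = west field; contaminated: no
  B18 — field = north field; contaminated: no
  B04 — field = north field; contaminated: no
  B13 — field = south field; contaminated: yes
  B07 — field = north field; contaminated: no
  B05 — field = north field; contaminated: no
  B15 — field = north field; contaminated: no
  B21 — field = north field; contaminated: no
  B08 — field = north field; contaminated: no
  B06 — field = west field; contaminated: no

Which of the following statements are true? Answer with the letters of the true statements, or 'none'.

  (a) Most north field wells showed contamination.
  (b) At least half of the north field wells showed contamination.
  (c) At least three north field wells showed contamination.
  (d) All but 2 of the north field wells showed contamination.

|A| = 12, |A ∩ B| = 4, |A ∖ B| = 8.
(a) |A ∩ B| > |A ∖ B|: fails.
(b) |A ∩ B| ≥ |A ∖ B|: fails.
(c) |A ∩ B| ≥ 3: holds.
(d) |A ∖ B| = 2: fails.

(c)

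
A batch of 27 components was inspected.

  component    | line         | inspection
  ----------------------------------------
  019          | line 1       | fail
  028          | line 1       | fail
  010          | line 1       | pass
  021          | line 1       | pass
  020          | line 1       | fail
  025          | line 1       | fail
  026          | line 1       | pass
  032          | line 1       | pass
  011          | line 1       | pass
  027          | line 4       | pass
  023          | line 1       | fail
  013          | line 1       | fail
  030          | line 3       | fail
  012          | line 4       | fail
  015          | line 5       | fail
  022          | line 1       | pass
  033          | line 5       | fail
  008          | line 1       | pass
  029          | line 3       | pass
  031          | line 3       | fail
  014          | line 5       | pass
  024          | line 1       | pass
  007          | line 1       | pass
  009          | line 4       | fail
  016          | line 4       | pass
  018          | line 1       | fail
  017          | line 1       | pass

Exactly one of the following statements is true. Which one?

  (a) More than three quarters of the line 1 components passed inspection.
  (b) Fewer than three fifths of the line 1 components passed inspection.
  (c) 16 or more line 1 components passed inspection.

(b)

|A| = 17, |A ∩ B| = 10, |A ∖ B| = 7.
(a) requires |A ∩ B| / |A| > 3/4: false.
(b) requires |A ∩ B| / |A| < 3/5: true.
(c) requires |A ∩ B| ≥ 16: false.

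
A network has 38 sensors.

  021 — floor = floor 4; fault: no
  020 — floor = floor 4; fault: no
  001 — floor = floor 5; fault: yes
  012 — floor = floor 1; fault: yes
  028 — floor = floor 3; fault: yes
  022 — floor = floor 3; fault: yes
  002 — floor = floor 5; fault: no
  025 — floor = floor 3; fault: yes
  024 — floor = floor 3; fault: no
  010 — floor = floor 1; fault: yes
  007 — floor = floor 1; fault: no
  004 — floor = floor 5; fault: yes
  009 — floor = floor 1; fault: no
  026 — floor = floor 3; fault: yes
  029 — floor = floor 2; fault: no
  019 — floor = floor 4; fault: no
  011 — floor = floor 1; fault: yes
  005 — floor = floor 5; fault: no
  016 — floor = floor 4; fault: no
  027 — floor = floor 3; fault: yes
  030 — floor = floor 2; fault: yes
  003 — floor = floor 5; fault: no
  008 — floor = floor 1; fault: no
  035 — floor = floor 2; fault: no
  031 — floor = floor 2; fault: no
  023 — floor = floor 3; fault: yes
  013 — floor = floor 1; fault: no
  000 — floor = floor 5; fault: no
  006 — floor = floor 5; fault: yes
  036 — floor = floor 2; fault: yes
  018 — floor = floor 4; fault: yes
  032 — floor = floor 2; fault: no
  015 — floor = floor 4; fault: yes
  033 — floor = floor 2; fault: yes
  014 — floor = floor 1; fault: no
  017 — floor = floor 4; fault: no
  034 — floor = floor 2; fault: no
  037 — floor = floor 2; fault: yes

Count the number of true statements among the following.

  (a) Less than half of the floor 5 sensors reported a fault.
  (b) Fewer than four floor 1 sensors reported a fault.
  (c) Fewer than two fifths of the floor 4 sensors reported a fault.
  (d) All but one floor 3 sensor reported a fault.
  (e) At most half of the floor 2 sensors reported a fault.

5

(a) floor 5: |A| = 7, |A ∩ B| = 3; needs |A ∩ B| < |A ∖ B| — true.
(b) floor 1: |A| = 8, |A ∩ B| = 3; needs |A ∩ B| < 4 — true.
(c) floor 4: |A| = 7, |A ∩ B| = 2; needs |A ∩ B| / |A| < 2/5 — true.
(d) floor 3: |A| = 7, |A ∩ B| = 6; needs |A ∖ B| = 1 — true.
(e) floor 2: |A| = 9, |A ∩ B| = 4; needs |A ∩ B| ≤ |A ∖ B| — true.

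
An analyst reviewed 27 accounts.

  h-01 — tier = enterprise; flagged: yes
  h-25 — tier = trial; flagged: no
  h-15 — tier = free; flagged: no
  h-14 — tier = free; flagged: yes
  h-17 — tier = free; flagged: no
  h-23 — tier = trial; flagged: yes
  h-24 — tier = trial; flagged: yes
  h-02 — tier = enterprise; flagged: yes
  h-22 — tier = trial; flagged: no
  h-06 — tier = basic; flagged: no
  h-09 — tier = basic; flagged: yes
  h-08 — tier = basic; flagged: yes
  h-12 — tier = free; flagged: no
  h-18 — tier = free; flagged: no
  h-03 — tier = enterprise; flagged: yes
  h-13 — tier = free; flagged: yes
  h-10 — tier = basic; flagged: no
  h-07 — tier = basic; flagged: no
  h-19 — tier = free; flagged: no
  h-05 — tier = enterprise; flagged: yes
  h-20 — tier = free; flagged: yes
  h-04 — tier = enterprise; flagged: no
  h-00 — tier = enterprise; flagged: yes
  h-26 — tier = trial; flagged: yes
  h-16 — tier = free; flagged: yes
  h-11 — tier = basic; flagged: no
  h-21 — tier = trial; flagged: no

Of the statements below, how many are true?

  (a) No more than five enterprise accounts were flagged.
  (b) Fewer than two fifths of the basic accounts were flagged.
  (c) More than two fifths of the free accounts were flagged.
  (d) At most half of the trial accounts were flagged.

4

(a) enterprise: |A| = 6, |A ∩ B| = 5; needs |A ∩ B| ≤ 5 — true.
(b) basic: |A| = 6, |A ∩ B| = 2; needs |A ∩ B| / |A| < 2/5 — true.
(c) free: |A| = 9, |A ∩ B| = 4; needs |A ∩ B| / |A| > 2/5 — true.
(d) trial: |A| = 6, |A ∩ B| = 3; needs |A ∩ B| ≤ |A ∖ B| — true.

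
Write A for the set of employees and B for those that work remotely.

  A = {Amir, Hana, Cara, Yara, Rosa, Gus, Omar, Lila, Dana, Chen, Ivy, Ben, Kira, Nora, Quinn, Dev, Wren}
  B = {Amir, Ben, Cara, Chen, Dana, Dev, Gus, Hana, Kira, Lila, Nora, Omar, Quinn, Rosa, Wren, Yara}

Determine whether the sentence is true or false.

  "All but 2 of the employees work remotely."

'All but 2 of the employees work remotely' holds iff |A ∖ B| = 2.
|A| = 17, |A ∩ B| = 16, |A ∖ B| = 1.
|A ∖ B| = 1, so the statement is false.

False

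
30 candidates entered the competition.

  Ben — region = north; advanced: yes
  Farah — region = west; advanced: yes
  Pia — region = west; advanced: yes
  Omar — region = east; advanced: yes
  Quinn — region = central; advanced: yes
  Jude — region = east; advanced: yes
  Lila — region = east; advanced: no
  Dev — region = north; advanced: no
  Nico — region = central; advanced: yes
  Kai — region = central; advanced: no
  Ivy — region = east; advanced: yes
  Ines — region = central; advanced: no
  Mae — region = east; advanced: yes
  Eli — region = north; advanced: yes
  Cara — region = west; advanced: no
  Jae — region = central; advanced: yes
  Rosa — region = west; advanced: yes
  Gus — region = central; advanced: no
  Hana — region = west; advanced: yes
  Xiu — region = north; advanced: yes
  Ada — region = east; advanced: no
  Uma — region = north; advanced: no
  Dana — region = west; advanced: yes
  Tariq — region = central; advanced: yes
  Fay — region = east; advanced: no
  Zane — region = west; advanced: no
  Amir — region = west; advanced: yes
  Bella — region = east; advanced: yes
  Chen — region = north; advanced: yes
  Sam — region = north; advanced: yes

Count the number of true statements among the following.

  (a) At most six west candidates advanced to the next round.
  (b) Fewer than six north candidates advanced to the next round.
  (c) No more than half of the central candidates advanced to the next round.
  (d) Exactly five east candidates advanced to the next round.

(a) west: |A| = 8, |A ∩ B| = 6; needs |A ∩ B| ≤ 6 — true.
(b) north: |A| = 7, |A ∩ B| = 5; needs |A ∩ B| < 6 — true.
(c) central: |A| = 7, |A ∩ B| = 4; needs |A ∩ B| ≤ |A ∖ B| — false.
(d) east: |A| = 8, |A ∩ B| = 5; needs |A ∩ B| = 5 — true.

3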